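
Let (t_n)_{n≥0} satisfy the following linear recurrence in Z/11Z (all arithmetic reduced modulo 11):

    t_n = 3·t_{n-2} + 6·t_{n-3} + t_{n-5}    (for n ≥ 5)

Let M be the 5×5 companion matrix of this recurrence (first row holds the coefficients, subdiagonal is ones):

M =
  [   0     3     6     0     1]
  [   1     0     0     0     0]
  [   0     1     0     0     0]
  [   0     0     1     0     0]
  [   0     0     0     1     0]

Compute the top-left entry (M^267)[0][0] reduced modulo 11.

4

(M^267)[0][0] is the top entry after applying M 267 times to the unit state (1, 0, 0, 0, 0). Equivalently it is h_{271} for the auxiliary sequence (h_n) obeying the same recurrence with h_4 = 1 and h_i = 0 for 0 ≤ i < 4:
h_5 = 0·1 + 3·0 + 6·0 + 0·0 + 1·0 = 0
h_6 = 0·0 + 3·1 + 6·0 + 0·0 + 1·0 = 3
h_7 = 0·3 + 3·0 + 6·1 + 0·0 + 1·0 = 6
h_8 = 0·6 + 3·3 + 6·0 + 0·1 + 1·0 = 9
h_9 = 0·9 + 3·6 + 6·3 + 0·0 + 1·1 = 4
h_10 = 0·4 + 3·9 + 6·6 + 0·3 + 1·0 = 8
Continuing the recurrence:
  h_11 = 3;  h_12 = 10;  h_13 = 0;  h_14 = 8;  h_15 = 2;  h_16 = 5
  h_17 = 9;  h_18 = 5;  h_19 = 10;  h_20 = 5;  h_21 = 10;  h_22 = 7
  h_23 = 10;  h_24 = 3;  h_25 = 0;  h_26 = 2;  h_27 = 3;  h_28 = 5
  h_29 = 2;  h_30 = 0;  h_31 = 5;  h_32 = 4;  h_33 = 9;  h_34 = 0
  h_35 = 7;  h_36 = 4;  h_37 = 3;  h_38 = 8;  h_39 = 0;  h_40 = 5
  h_41 = 8;  h_42 = 7;  h_43 = 7;  h_44 = 3;  h_45 = 2;  h_46 = 4
  h_47 = 9;  h_48 = 9;  h_49 = 10;  h_50 = 6;  h_51 = 0;  h_52 = 10
  h_53 = 1;  h_54 = 7;  h_55 = 3;  h_56 = 5;  h_57 = 6;  h_58 = 1
  h_59 = 0;  h_60 = 9;  h_61 = 0;  h_62 = 0;  h_63 = 0;  h_64 = 0
  h_65 = 9;  h_66 = 0;  h_67 = 5;  h_68 = 10;  h_69 = 4;  h_70 = 3
  h_71 = 6;  h_72 = 5;  h_73 = 2;  h_74 = 0;  h_75 = 6;  h_76 = 7
  h_77 = 1;  h_78 = 4;  h_79 = 1;  h_80 = 2;  h_81 = 1;  h_82 = 2
  h_83 = 8;  h_84 = 2;  h_85 = 5;  h_86 = 0;  h_87 = 7;  h_88 = 5
  h_89 = 1;  h_90 = 7;  h_91 = 0;  h_92 = 1;  h_93 = 3;  h_94 = 4
  h_95 = 0;  h_96 = 8;  h_97 = 3;  h_98 = 5;  h_99 = 6;  h_100 = 0
  h_101 = 1;  h_102 = 6;  h_103 = 8;  h_104 = 8;  h_105 = 5;  h_106 = 7
  h_107 = 3;  h_108 = 4;  h_109 = 4;  h_110 = 2;  h_111 = 10;  h_112 = 0
  h_113 = 2;  h_114 = 9;  h_115 = 8;  h_116 = 5;  h_117 = 1;  h_118 = 10
  h_119 = 9;  h_120 = 0;  h_121 = 4;  h_122 = 0;  h_123 = 0;  h_124 = 0
  h_125 = 0;  h_126 = 4;  h_127 = 0;  h_128 = 1;  h_129 = 2;  h_130 = 3
  h_131 = 5;  h_132 = 10;  h_133 = 1;  h_134 = 7;  h_135 = 0;  h_136 = 10
  h_137 = 8;  h_138 = 9;  h_139 = 3;  h_140 = 9;  h_141 = 7;  h_142 = 9
  h_143 = 7;  h_144 = 6;  h_145 = 7;  h_146 = 1;  h_147 = 0;  h_148 = 8
  h_149 = 1;  h_150 = 9;  h_151 = 8;  h_152 = 0;  h_153 = 9;  h_154 = 5
  h_155 = 3;  h_156 = 0;  h_157 = 6;  h_158 = 5;  h_159 = 1;  h_160 = 10
  h_161 = 0;  h_162 = 9;  h_163 = 10;  h_164 = 6;  h_165 = 6;  h_166 = 1
  h_167 = 8;  h_168 = 5;  h_169 = 3;  h_170 = 3;  h_171 = 7;  h_172 = 2
  h_173 = 0;  h_174 = 7;  h_175 = 4;  h_176 = 6;  h_177 = 1;  h_178 = 9
  h_179 = 2;  h_180 = 4;  h_181 = 0;  h_182 = 3;  h_183 = 0;  h_184 = 0
  h_185 = 0;  h_186 = 0;  h_187 = 3;  h_188 = 0;  h_189 = 9;  h_190 = 7
  h_191 = 5;  h_192 = 1;  h_193 = 2;  h_194 = 9;  h_195 = 8;  h_196 = 0
  h_197 = 2;  h_198 = 6;  h_199 = 4;  h_200 = 5;  h_201 = 4;  h_202 = 8
  h_203 = 4;  h_204 = 8;  h_205 = 10;  h_206 = 8;  h_207 = 9;  h_208 = 0
  h_209 = 6;  h_210 = 9;  h_211 = 4;  h_212 = 6;  h_213 = 0;  h_214 = 4
  h_215 = 1;  h_216 = 5;  h_217 = 0;  h_218 = 10;  h_219 = 1;  h_220 = 9
  h_221 = 2;  h_222 = 0;  h_223 = 4;  h_224 = 2;  h_225 = 10;  h_226 = 10
  h_227 = 9;  h_228 = 6;  h_229 = 1;  h_230 = 5;  h_231 = 5;  h_232 = 8
  h_233 = 7;  h_234 = 0;  h_235 = 8;  h_236 = 3;  h_237 = 10;  h_238 = 9
  h_239 = 4;  h_240 = 7;  h_241 = 3;  h_242 = 0;  h_243 = 5;  h_244 = 0
  h_245 = 0;  h_246 = 0;  h_247 = 0;  h_248 = 5;  h_249 = 0;  h_250 = 4
  h_251 = 8;  h_252 = 1;  h_253 = 9;  h_254 = 7;  h_255 = 4;  h_256 = 6
  h_257 = 0;  h_258 = 7;  h_259 = 10;  h_260 = 3;  h_261 = 1;  h_262 = 3
  h_263 = 6;  h_264 = 3;  h_265 = 6;  h_266 = 2;  h_267 = 6;  h_268 = 4
  h_269 = 0
h_270 = 0·0 + 3·4 + 6·6 + 0·2 + 1·6 = 10
h_271 = 0·10 + 3·0 + 6·4 + 0·6 + 1·2 = 4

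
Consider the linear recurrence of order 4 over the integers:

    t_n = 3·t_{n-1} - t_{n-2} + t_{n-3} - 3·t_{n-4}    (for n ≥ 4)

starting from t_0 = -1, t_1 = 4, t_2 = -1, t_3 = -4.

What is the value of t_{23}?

t_4 = 3·-4 + -1·-1 + 1·4 + -3·-1 = -4
t_5 = 3·-4 + -1·-4 + 1·-1 + -3·4 = -21
t_6 = 3·-21 + -1·-4 + 1·-4 + -3·-1 = -60
t_7 = 3·-60 + -1·-21 + 1·-4 + -3·-4 = -151
t_8 = 3·-151 + -1·-60 + 1·-21 + -3·-4 = -402
t_9 = 3·-402 + -1·-151 + 1·-60 + -3·-21 = -1052
t_10 = 3·-1052 + -1·-402 + 1·-151 + -3·-60 = -2725
t_11 = 3·-2725 + -1·-1052 + 1·-402 + -3·-151 = -7072
t_12 = 3·-7072 + -1·-2725 + 1·-1052 + -3·-402 = -18337
t_13 = 3·-18337 + -1·-7072 + 1·-2725 + -3·-1052 = -47508
t_14 = 3·-47508 + -1·-18337 + 1·-7072 + -3·-2725 = -123084
t_15 = 3·-123084 + -1·-47508 + 1·-18337 + -3·-7072 = -318865
t_16 = 3·-318865 + -1·-123084 + 1·-47508 + -3·-18337 = -826008
t_17 = 3·-826008 + -1·-318865 + 1·-123084 + -3·-47508 = -2139719
t_18 = 3·-2139719 + -1·-826008 + 1·-318865 + -3·-123084 = -5542762
t_19 = 3·-5542762 + -1·-2139719 + 1·-826008 + -3·-318865 = -14357980
t_20 = 3·-14357980 + -1·-5542762 + 1·-2139719 + -3·-826008 = -37192873
t_21 = 3·-37192873 + -1·-14357980 + 1·-5542762 + -3·-2139719 = -96344244
t_22 = 3·-96344244 + -1·-37192873 + 1·-14357980 + -3·-5542762 = -249569553
t_23 = 3·-249569553 + -1·-96344244 + 1·-37192873 + -3·-14357980 = -646483348

-646483348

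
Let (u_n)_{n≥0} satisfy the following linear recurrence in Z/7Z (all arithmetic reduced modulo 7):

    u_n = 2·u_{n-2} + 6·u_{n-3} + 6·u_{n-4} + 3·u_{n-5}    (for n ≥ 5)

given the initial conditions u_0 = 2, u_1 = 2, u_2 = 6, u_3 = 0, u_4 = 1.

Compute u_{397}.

u_5 = 0·1 + 2·0 + 6·6 + 6·2 + 3·2 = 5
u_6 = 0·5 + 2·1 + 6·0 + 6·6 + 3·2 = 2
u_7 = 0·2 + 2·5 + 6·1 + 6·0 + 3·6 = 6
u_8 = 0·6 + 2·2 + 6·5 + 6·1 + 3·0 = 5
u_9 = 0·5 + 2·6 + 6·2 + 6·5 + 3·1 = 1
u_10 = 0·1 + 2·5 + 6·6 + 6·2 + 3·5 = 3
Continuing the recurrence:
  u_11 = 4;  u_12 = 4;  u_13 = 5;  u_14 = 4;  u_15 = 4;  u_16 = 4
  u_17 = 4;  u_18 = 1;  u_19 = 5;  u_20 = 6;  u_21 = 3;  u_22 = 4
  u_23 = 5;  u_24 = 0;  u_25 = 0;  u_26 = 0;  u_27 = 0;  u_28 = 1
  u_29 = 0;  u_30 = 2;  u_31 = 6;  u_32 = 3;  u_33 = 6;  u_34 = 5
  u_35 = 2;  u_36 = 5;  u_37 = 2;  u_38 = 0;  u_39 = 5;  u_40 = 6
  u_41 = 2;  u_42 = 6;  u_43 = 0;  u_44 = 5;  u_45 = 3;  u_46 = 3
  u_47 = 5;  u_48 = 5;  u_49 = 5;  u_50 = 4;  u_51 = 2;  u_52 = 6
  u_53 = 3;  u_54 = 0;  u_55 = 3;  u_56 = 4;  u_57 = 0;  u_58 = 0
  u_59 = 0;  u_60 = 5;  u_61 = 5;  u_62 = 3;  u_63 = 5;  u_64 = 3
  u_65 = 3;  u_66 = 6;  u_67 = 0;  u_68 = 0;  u_69 = 0;  u_70 = 3
  u_71 = 4;  u_72 = 6;  u_73 = 5;  u_74 = 5;  u_75 = 2;  u_76 = 4
  u_77 = 5;  u_78 = 2;  u_79 = 5;  u_80 = 1;  u_81 = 1;  u_82 = 3
  u_83 = 2;  u_84 = 5;  u_85 = 3;  u_86 = 1;  u_87 = 1;  u_88 = 0
  u_89 = 6;  u_90 = 0;  u_91 = 0;  u_92 = 4;  u_93 = 1;  u_94 = 5
  u_95 = 5;  u_96 = 5;  u_97 = 2;  u_98 = 3;  u_99 = 2;  u_100 = 0
  u_101 = 0;  u_102 = 1;  u_103 = 0;  u_104 = 1;  u_105 = 6;  u_106 = 1
  u_107 = 0;  u_108 = 2;  u_109 = 3;  u_110 = 0;  u_111 = 0;  u_112 = 2
  u_113 = 3;  u_114 = 6;  u_115 = 4;  u_116 = 0;  u_117 = 5;  u_118 = 6
  u_119 = 3;  u_120 = 5;  u_121 = 2;  u_122 = 2;  u_123 = 0;  u_124 = 6
  u_125 = 4;  u_126 = 2;  u_127 = 1;  u_128 = 1;  u_129 = 0;  u_130 = 4
  u_131 = 4;  u_132 = 3;  u_133 = 0;  u_134 = 5;  u_135 = 5;  u_136 = 5
  u_137 = 0;  u_138 = 0;  u_139 = 5;  u_140 = 3;  u_141 = 4;  u_142 = 1
  u_143 = 0;  u_144 = 3;  u_145 = 4;  u_146 = 3;  u_147 = 1;  u_148 = 6
  u_149 = 4;  u_150 = 6;  u_151 = 3;  u_152 = 5;  u_153 = 0;  u_154 = 6
  u_155 = 3;  u_156 = 2;  u_157 = 1;  u_158 = 2;  u_159 = 1;  u_160 = 3
  u_161 = 5;  u_162 = 6;  u_163 = 5;  u_164 = 0;  u_165 = 1;  u_166 = 4
  u_167 = 1;  u_168 = 1;  u_169 = 4;  u_170 = 0;  u_171 = 4;  u_172 = 5
  u_173 = 0;  u_174 = 4;  u_175 = 5;  u_176 = 1;  u_177 = 0;  u_178 = 0
  u_179 = 6;  u_180 = 0;  u_181 = 1;  u_182 = 1;  u_183 = 3;  u_184 = 5
  u_185 = 4;  u_186 = 2;  u_187 = 3;  u_188 = 4;  u_189 = 1;  u_190 = 1
  u_191 = 1;  u_192 = 6;  u_193 = 5;  u_194 = 6;  u_195 = 6;  u_196 = 4
  u_197 = 5;  u_198 = 4;  u_199 = 4;  u_200 = 3;  u_201 = 4;  u_202 = 6
  u_203 = 6;  u_204 = 3;  u_205 = 4;  u_206 = 6;  u_207 = 3;  u_208 = 2
  u_209 = 5;  u_210 = 0;  u_211 = 2;  u_212 = 2;  u_213 = 5;  u_214 = 3
  u_215 = 6;  u_216 = 5;  u_217 = 3;  u_218 = 2;  u_219 = 4;  u_220 = 0
  u_221 = 4;  u_222 = 3;  u_223 = 3;  u_224 = 0;  u_225 = 6;  u_226 = 6
  u_227 = 4;  u_228 = 1;  u_229 = 3;  u_230 = 3;  u_231 = 5;  u_232 = 0
  u_233 = 0;  u_234 = 1;  u_235 = 4;  u_236 = 3;  u_237 = 0;  u_238 = 1
  u_239 = 3;  u_240 = 4;  u_241 = 0;  u_242 = 4;  u_243 = 3;  u_244 = 6
  u_245 = 0;  u_246 = 5;  u_247 = 3;  u_248 = 6;  u_249 = 5;  u_250 = 4
  u_251 = 2;  u_252 = 6;  u_253 = 6;  u_254 = 0;  u_255 = 2;  u_256 = 1
  u_257 = 2;  u_258 = 4;  u_259 = 1;  u_260 = 4;  u_261 = 6;  u_262 = 2
  u_263 = 5;  u_264 = 4;  u_265 = 0;  u_266 = 5;  u_267 = 4;  u_268 = 0
  u_269 = 1;  u_270 = 5;  u_271 = 6;  u_272 = 0;  u_273 = 6;  u_274 = 6
  u_275 = 0;  u_276 = 3;  u_277 = 2;  u_278 = 4;  u_279 = 5;  u_280 = 3
  u_281 = 6;  u_282 = 3;  u_283 = 2;  u_284 = 5;  u_285 = 4;  u_286 = 2
  u_287 = 3;  u_288 = 1;  u_289 = 1;  u_290 = 2;  u_291 = 4;  u_292 = 4
  u_293 = 1;  u_294 = 5;  u_295 = 0;  u_296 = 3;  u_297 = 6;  u_298 = 4
  u_299 = 3;  u_300 = 6;  u_301 = 5;  u_302 = 2;  u_303 = 6;  u_304 = 2
  u_305 = 2;  u_306 = 4;  u_307 = 2;  u_308 = 1;  u_309 = 4;  u_310 = 2
  u_311 = 3;  u_312 = 5;  u_313 = 3;  u_314 = 3;  u_315 = 4;  u_316 = 0
  u_317 = 3;  u_318 = 2;  u_319 = 4;  u_320 = 6;  u_321 = 3;  u_322 = 1
  u_323 = 2;  u_324 = 5;  u_325 = 4;  u_326 = 2;  u_327 = 4;  u_328 = 1
  u_329 = 3;  u_330 = 1;  u_331 = 0;  u_332 = 3;  u_333 = 6;  u_334 = 0
  u_335 = 5;  u_336 = 5;  u_337 = 6;  u_338 = 2;  u_339 = 2;  u_340 = 1
  u_341 = 4;  u_342 = 2;  u_343 = 4;  u_344 = 5;  u_345 = 5;  u_346 = 2
  u_347 = 0;  u_348 = 6;  u_349 = 1;  u_350 = 4;  u_351 = 2;  u_352 = 1
  u_353 = 3;  u_354 = 6;  u_355 = 1;  u_356 = 0;  u_357 = 3;  u_358 = 2
  u_359 = 2;  u_360 = 4;  u_361 = 6;  u_362 = 6;  u_363 = 5;  u_364 = 1
  u_365 = 3;  u_366 = 2;  u_367 = 4;  u_368 = 1;  u_369 = 6;  u_370 = 5
  u_371 = 6;  u_372 = 1;  u_373 = 4;  u_374 = 2;  u_375 = 2;  u_376 = 3
  u_377 = 1;  u_378 = 0;  u_379 = 3;  u_380 = 2;  u_381 = 0;  u_382 = 4
  u_383 = 2;  u_384 = 1;  u_385 = 6;  u_386 = 3;  u_387 = 0;  u_388 = 5
  u_389 = 1;  u_390 = 4;  u_391 = 6;  u_392 = 2;  u_393 = 1;  u_394 = 4
  u_395 = 6
u_396 = 0·6 + 2·4 + 6·1 + 6·2 + 3·6 = 2
u_397 = 0·2 + 2·6 + 6·4 + 6·1 + 3·2 = 6

6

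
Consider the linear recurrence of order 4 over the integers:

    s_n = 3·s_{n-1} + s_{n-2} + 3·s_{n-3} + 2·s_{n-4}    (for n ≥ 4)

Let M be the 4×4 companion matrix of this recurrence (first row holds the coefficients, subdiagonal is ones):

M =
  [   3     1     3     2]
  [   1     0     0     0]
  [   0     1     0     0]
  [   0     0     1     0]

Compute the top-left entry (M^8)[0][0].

(M^8)[0][0] is the top entry after applying M 8 times to the unit state (1, 0, 0, 0). Equivalently it is h_{11} for the auxiliary sequence (h_n) obeying the same recurrence with h_3 = 1 and h_i = 0 for 0 ≤ i < 3:
h_4 = 3·1 + 1·0 + 3·0 + 2·0 = 3
h_5 = 3·3 + 1·1 + 3·0 + 2·0 = 10
h_6 = 3·10 + 1·3 + 3·1 + 2·0 = 36
h_7 = 3·36 + 1·10 + 3·3 + 2·1 = 129
h_8 = 3·129 + 1·36 + 3·10 + 2·3 = 459
h_9 = 3·459 + 1·129 + 3·36 + 2·10 = 1634
h_10 = 3·1634 + 1·459 + 3·129 + 2·36 = 5820
h_11 = 3·5820 + 1·1634 + 3·459 + 2·129 = 20729

20729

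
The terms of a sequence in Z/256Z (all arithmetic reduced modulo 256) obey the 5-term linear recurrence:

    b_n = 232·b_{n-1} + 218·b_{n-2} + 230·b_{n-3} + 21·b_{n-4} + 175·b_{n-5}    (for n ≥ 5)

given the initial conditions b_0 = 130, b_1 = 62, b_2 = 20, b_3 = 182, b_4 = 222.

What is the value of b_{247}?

214

b_5 = 232·222 + 218·182 + 230·20 + 21·62 + 175·130 = 24
b_6 = 232·24 + 218·222 + 230·182 + 21·20 + 175·62 = 86
b_7 = 232·86 + 218·24 + 230·222 + 21·182 + 175·20 = 110
b_8 = 232·110 + 218·86 + 230·24 + 21·222 + 175·182 = 28
b_9 = 232·28 + 218·110 + 230·86 + 21·24 + 175·222 = 10
b_10 = 232·10 + 218·28 + 230·110 + 21·86 + 175·24 = 50
Continuing the recurrence:
  b_11 = 204;  b_12 = 238;  b_13 = 74;  b_14 = 244;  b_15 = 226;  b_16 = 14
  b_17 = 32;  b_18 = 146;  b_19 = 122;  b_20 = 72;  b_21 = 130;  b_22 = 150
  b_23 = 36;  b_24 = 118;  b_25 = 62;  b_26 = 48;  b_27 = 206;  b_28 = 142
  b_29 = 252;  b_30 = 178;  b_31 = 50;  b_32 = 196;  b_33 = 222;  b_34 = 226
  b_35 = 188;  b_36 = 138;  b_37 = 102;  b_38 = 40;  b_39 = 2;  b_40 = 90
  b_41 = 232;  b_42 = 178;  b_43 = 62;  b_44 = 244;  b_45 = 102;  b_46 = 30
  b_47 = 8;  b_48 = 214;  b_49 = 222;  b_50 = 204;  b_51 = 90;  b_52 = 194
  b_53 = 60;  b_54 = 238;  b_55 = 234;  b_56 = 20;  b_57 = 194;  b_58 = 158
  b_59 = 64;  b_60 = 114;  b_61 = 90;  b_62 = 184;  b_63 = 18;  b_64 = 246
  b_65 = 228;  b_66 = 230;  b_67 = 222;  b_68 = 96;  b_69 = 142;  b_70 = 158
  b_71 = 204;  b_72 = 162;  b_73 = 194;  b_74 = 20;  b_75 = 158;  b_76 = 66
  b_77 = 252;  b_78 = 202;  b_79 = 150;  b_80 = 200;  b_81 = 66;  b_82 = 186
  b_83 = 216;  b_84 = 98;  b_85 = 254;  b_86 = 20;  b_87 = 86;  b_88 = 222
  b_89 = 56;  b_90 = 86;  b_91 = 206;  b_92 = 60;  b_93 = 106;  b_94 = 146
  b_95 = 44;  b_96 = 46;  b_97 = 10;  b_98 = 52;  b_99 = 98;  b_100 = 238
  b_101 = 32;  b_102 = 210;  b_103 = 250;  b_104 = 168;  b_105 = 34;  b_106 = 150
  b_107 = 228;  b_108 = 150;  b_109 = 126;  b_110 = 80;  b_111 = 206;  b_112 = 46
  b_113 = 220;  b_114 = 82;  b_115 = 146;  b_116 = 100;  b_117 = 30;  b_118 = 162
  b_119 = 60;  b_120 = 74;  b_121 = 134;  b_122 = 40;  b_123 = 130;  b_124 = 90
  b_125 = 200;  b_126 = 146;  b_127 = 126;  b_128 = 116;  b_129 = 134;  b_130 = 30
  b_131 = 168;  b_132 = 214;  b_133 = 62;  b_134 = 108;  b_135 = 58;  b_136 = 162
  b_137 = 156;  b_138 = 174;  b_139 = 170;  b_140 = 84;  b_141 = 194;  b_142 = 254
  b_143 = 192;  b_144 = 178;  b_145 = 90;  b_146 = 24;  b_147 = 178;  b_148 = 118
  b_149 = 36;  b_150 = 134;  b_151 = 30;  b_152 = 0;  b_153 = 142;  b_154 = 62
  b_155 = 44;  b_156 = 194;  b_157 = 162;  b_158 = 180;  b_159 = 94;  b_160 = 2
  b_161 = 124;  b_162 = 10;  b_163 = 54;  b_164 = 72;  b_165 = 194;  b_166 = 58
  b_167 = 184;  b_168 = 66;  b_169 = 190;  b_170 = 20;  b_171 = 246;  b_172 = 222
  b_173 = 88;  b_174 = 86;  b_175 = 46;  b_176 = 92;  b_177 = 202;  b_178 = 242
  b_179 = 140;  b_180 = 110;  b_181 = 202;  b_182 = 116;  b_183 = 226;  b_184 = 206
  b_185 = 32;  b_186 = 18;  b_187 = 122;  b_188 = 8;  b_189 = 194;  b_190 = 150
  b_191 = 164;  b_192 = 182;  b_193 = 190;  b_194 = 112;  b_195 = 206;  b_196 = 206
  b_197 = 188;  b_198 = 242;  b_199 = 242;  b_200 = 4;  b_201 = 94;  b_202 = 98
  b_203 = 188;  b_204 = 10;  b_205 = 166;  b_206 = 40;  b_207 = 2;  b_208 = 90
  b_209 = 168;  b_210 = 114;  b_211 = 190;  b_212 = 244;  b_213 = 166;  b_214 = 30
  b_215 = 72;  b_216 = 214;  b_217 = 158;  b_218 = 12;  b_219 = 26;  b_220 = 130
  b_221 = 252;  b_222 = 110;  b_223 = 106;  b_224 = 148;  b_225 = 194;  b_226 = 94
  b_227 = 64;  b_228 = 242;  b_229 = 90;  b_230 = 120;  b_231 = 82;  b_232 = 246
  b_233 = 100;  b_234 = 38;  b_235 = 94;  b_236 = 160;  b_237 = 142;  b_238 = 222
  b_239 = 140;  b_240 = 226;  b_241 = 130;  b_242 = 84;  b_243 = 30;  b_244 = 194
  b_245 = 252
b_246 = 232·252 + 218·194 + 230·30 + 21·84 + 175·130 = 74
b_247 = 232·74 + 218·252 + 230·194 + 21·30 + 175·84 = 214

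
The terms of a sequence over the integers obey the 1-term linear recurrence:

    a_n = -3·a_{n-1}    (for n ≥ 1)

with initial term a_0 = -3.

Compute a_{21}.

a_1 = -3·-3 = 9
a_2 = -3·9 = -27
a_3 = -3·-27 = 81
a_4 = -3·81 = -243
a_5 = -3·-243 = 729
a_6 = -3·729 = -2187
a_7 = -3·-2187 = 6561
a_8 = -3·6561 = -19683
a_9 = -3·-19683 = 59049
a_10 = -3·59049 = -177147
a_11 = -3·-177147 = 531441
a_12 = -3·531441 = -1594323
a_13 = -3·-1594323 = 4782969
a_14 = -3·4782969 = -14348907
a_15 = -3·-14348907 = 43046721
a_16 = -3·43046721 = -129140163
a_17 = -3·-129140163 = 387420489
a_18 = -3·387420489 = -1162261467
a_19 = -3·-1162261467 = 3486784401
a_20 = -3·3486784401 = -10460353203
a_21 = -3·-10460353203 = 31381059609

31381059609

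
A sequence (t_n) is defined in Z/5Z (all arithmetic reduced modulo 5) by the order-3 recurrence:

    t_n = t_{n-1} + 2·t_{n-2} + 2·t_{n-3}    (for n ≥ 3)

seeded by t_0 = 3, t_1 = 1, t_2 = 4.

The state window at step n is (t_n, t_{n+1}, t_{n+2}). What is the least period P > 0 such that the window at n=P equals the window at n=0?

12

n=0: window = (3, 1, 4)
n=1: window = (1, 4, 2)
n=2: window = (4, 2, 2)
n=3: window = (2, 2, 4)
n=4: window = (2, 4, 2)
n=5: window = (4, 2, 4)
n=6: window = (2, 4, 1)
n=7: window = (4, 1, 3)
n=8: window = (1, 3, 3)
n=9: window = (3, 3, 1)
n=10: window = (3, 1, 3)
n=11: window = (1, 3, 1)
n=12: window = (3, 1, 4)
window at n=12 equals window at n=0 → period = 12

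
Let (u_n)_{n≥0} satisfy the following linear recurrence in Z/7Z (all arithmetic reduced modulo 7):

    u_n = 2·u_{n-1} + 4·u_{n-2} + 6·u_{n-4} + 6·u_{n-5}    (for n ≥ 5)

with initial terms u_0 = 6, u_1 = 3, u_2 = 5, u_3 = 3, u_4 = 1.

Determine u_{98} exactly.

u_5 = 2·1 + 4·3 + 0·5 + 6·3 + 6·6 = 5
u_6 = 2·5 + 4·1 + 0·3 + 6·5 + 6·3 = 6
u_7 = 2·6 + 4·5 + 0·1 + 6·3 + 6·5 = 3
u_8 = 2·3 + 4·6 + 0·5 + 6·1 + 6·3 = 5
u_9 = 2·5 + 4·3 + 0·6 + 6·5 + 6·1 = 2
u_10 = 2·2 + 4·5 + 0·3 + 6·6 + 6·5 = 6
u_11 = 2·6 + 4·2 + 0·5 + 6·3 + 6·6 = 4
u_12 = 2·4 + 4·6 + 0·2 + 6·5 + 6·3 = 3
u_13 = 2·3 + 4·4 + 0·6 + 6·2 + 6·5 = 1
u_14 = 2·1 + 4·3 + 0·4 + 6·6 + 6·2 = 6
u_15 = 2·6 + 4·1 + 0·3 + 6·4 + 6·6 = 6
u_16 = 2·6 + 4·6 + 0·1 + 6·3 + 6·4 = 1
u_17 = 2·1 + 4·6 + 0·6 + 6·1 + 6·3 = 1
u_18 = 2·1 + 4·1 + 0·6 + 6·6 + 6·1 = 6
u_19 = 2·6 + 4·1 + 0·1 + 6·6 + 6·6 = 4
u_20 = 2·4 + 4·6 + 0·1 + 6·1 + 6·6 = 4
u_21 = 2·4 + 4·4 + 0·6 + 6·1 + 6·1 = 1
u_22 = 2·1 + 4·4 + 0·4 + 6·6 + 6·1 = 4
u_23 = 2·4 + 4·1 + 0·4 + 6·4 + 6·6 = 2
u_24 = 2·2 + 4·4 + 0·1 + 6·4 + 6·4 = 5
u_25 = 2·5 + 4·2 + 0·4 + 6·1 + 6·4 = 6
u_26 = 2·6 + 4·5 + 0·2 + 6·4 + 6·1 = 6
u_27 = 2·6 + 4·6 + 0·5 + 6·2 + 6·4 = 2
u_28 = 2·2 + 4·6 + 0·6 + 6·5 + 6·2 = 0
u_29 = 2·0 + 4·2 + 0·6 + 6·6 + 6·5 = 4
u_30 = 2·4 + 4·0 + 0·2 + 6·6 + 6·6 = 3
u_31 = 2·3 + 4·4 + 0·0 + 6·2 + 6·6 = 0
u_32 = 2·0 + 4·3 + 0·4 + 6·0 + 6·2 = 3
u_33 = 2·3 + 4·0 + 0·3 + 6·4 + 6·0 = 2
u_34 = 2·2 + 4·3 + 0·0 + 6·3 + 6·4 = 2
u_35 = 2·2 + 4·2 + 0·3 + 6·0 + 6·3 = 2
u_36 = 2·2 + 4·2 + 0·2 + 6·3 + 6·0 = 2
u_37 = 2·2 + 4·2 + 0·2 + 6·2 + 6·3 = 0
u_38 = 2·0 + 4·2 + 0·2 + 6·2 + 6·2 = 4
u_39 = 2·4 + 4·0 + 0·2 + 6·2 + 6·2 = 4
u_40 = 2·4 + 4·4 + 0·0 + 6·2 + 6·2 = 6
u_41 = 2·6 + 4·4 + 0·4 + 6·0 + 6·2 = 5
u_42 = 2·5 + 4·6 + 0·4 + 6·4 + 6·0 = 2
u_43 = 2·2 + 4·5 + 0·6 + 6·4 + 6·4 = 2
u_44 = 2·2 + 4·2 + 0·5 + 6·6 + 6·4 = 2
u_45 = 2·2 + 4·2 + 0·2 + 6·5 + 6·6 = 1
u_46 = 2·1 + 4·2 + 0·2 + 6·2 + 6·5 = 3
u_47 = 2·3 + 4·1 + 0·2 + 6·2 + 6·2 = 6
u_48 = 2·6 + 4·3 + 0·1 + 6·2 + 6·2 = 6
u_49 = 2·6 + 4·6 + 0·3 + 6·1 + 6·2 = 5
u_50 = 2·5 + 4·6 + 0·6 + 6·3 + 6·1 = 2
u_51 = 2·2 + 4·5 + 0·6 + 6·6 + 6·3 = 1
u_52 = 2·1 + 4·2 + 0·5 + 6·6 + 6·6 = 5
u_53 = 2·5 + 4·1 + 0·2 + 6·5 + 6·6 = 3
u_54 = 2·3 + 4·5 + 0·1 + 6·2 + 6·5 = 5
u_55 = 2·5 + 4·3 + 0·5 + 6·1 + 6·2 = 5
u_56 = 2·5 + 4·5 + 0·3 + 6·5 + 6·1 = 3
u_57 = 2·3 + 4·5 + 0·5 + 6·3 + 6·5 = 4
u_58 = 2·4 + 4·3 + 0·5 + 6·5 + 6·3 = 5
u_59 = 2·5 + 4·4 + 0·3 + 6·5 + 6·5 = 2
u_60 = 2·2 + 4·5 + 0·4 + 6·3 + 6·5 = 2
u_61 = 2·2 + 4·2 + 0·5 + 6·4 + 6·3 = 5
u_62 = 2·5 + 4·2 + 0·2 + 6·5 + 6·4 = 2
u_63 = 2·2 + 4·5 + 0·2 + 6·2 + 6·5 = 3
u_64 = 2·3 + 4·2 + 0·5 + 6·2 + 6·2 = 3
u_65 = 2·3 + 4·3 + 0·2 + 6·5 + 6·2 = 4
u_66 = 2·4 + 4·3 + 0·3 + 6·2 + 6·5 = 6
u_67 = 2·6 + 4·4 + 0·3 + 6·3 + 6·2 = 2
u_68 = 2·2 + 4·6 + 0·4 + 6·3 + 6·3 = 1
u_69 = 2·1 + 4·2 + 0·6 + 6·4 + 6·3 = 3
u_70 = 2·3 + 4·1 + 0·2 + 6·6 + 6·4 = 0
u_71 = 2·0 + 4·3 + 0·1 + 6·2 + 6·6 = 4
u_72 = 2·4 + 4·0 + 0·3 + 6·1 + 6·2 = 5
u_73 = 2·5 + 4·4 + 0·0 + 6·3 + 6·1 = 1
u_74 = 2·1 + 4·5 + 0·4 + 6·0 + 6·3 = 5
u_75 = 2·5 + 4·1 + 0·5 + 6·4 + 6·0 = 3
u_76 = 2·3 + 4·5 + 0·1 + 6·5 + 6·4 = 3
u_77 = 2·3 + 4·3 + 0·5 + 6·1 + 6·5 = 5
u_78 = 2·5 + 4·3 + 0·3 + 6·5 + 6·1 = 2
u_79 = 2·2 + 4·5 + 0·3 + 6·3 + 6·5 = 2
u_80 = 2·2 + 4·2 + 0·5 + 6·3 + 6·3 = 6
u_81 = 2·6 + 4·2 + 0·2 + 6·5 + 6·3 = 5
u_82 = 2·5 + 4·6 + 0·2 + 6·2 + 6·5 = 6
u_83 = 2·6 + 4·5 + 0·6 + 6·2 + 6·2 = 0
u_84 = 2·0 + 4·6 + 0·5 + 6·6 + 6·2 = 2
u_85 = 2·2 + 4·0 + 0·6 + 6·5 + 6·6 = 0
u_86 = 2·0 + 4·2 + 0·0 + 6·6 + 6·5 = 4
u_87 = 2·4 + 4·0 + 0·2 + 6·0 + 6·6 = 2
u_88 = 2·2 + 4·4 + 0·0 + 6·2 + 6·0 = 4
u_89 = 2·4 + 4·2 + 0·4 + 6·0 + 6·2 = 0
u_90 = 2·0 + 4·4 + 0·2 + 6·4 + 6·0 = 5
u_91 = 2·5 + 4·0 + 0·4 + 6·2 + 6·4 = 4
u_92 = 2·4 + 4·5 + 0·0 + 6·4 + 6·2 = 1
u_93 = 2·1 + 4·4 + 0·5 + 6·0 + 6·4 = 0
u_94 = 2·0 + 4·1 + 0·4 + 6·5 + 6·0 = 6
u_95 = 2·6 + 4·0 + 0·1 + 6·4 + 6·5 = 3
u_96 = 2·3 + 4·6 + 0·0 + 6·1 + 6·4 = 4
u_97 = 2·4 + 4·3 + 0·6 + 6·0 + 6·1 = 5
u_98 = 2·5 + 4·4 + 0·3 + 6·6 + 6·0 = 6

6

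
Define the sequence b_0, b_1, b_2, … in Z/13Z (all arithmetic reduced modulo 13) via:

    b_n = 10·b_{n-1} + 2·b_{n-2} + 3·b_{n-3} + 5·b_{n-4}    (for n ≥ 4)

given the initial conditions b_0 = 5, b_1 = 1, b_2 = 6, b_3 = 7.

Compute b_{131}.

b_4 = 10·7 + 2·6 + 3·1 + 5·5 = 6
b_5 = 10·6 + 2·7 + 3·6 + 5·1 = 6
b_6 = 10·6 + 2·6 + 3·7 + 5·6 = 6
b_7 = 10·6 + 2·6 + 3·6 + 5·7 = 8
b_8 = 10·8 + 2·6 + 3·6 + 5·6 = 10
b_9 = 10·10 + 2·8 + 3·6 + 5·6 = 8
Continuing the recurrence:
  b_10 = 11;  b_11 = 1;  b_12 = 2;  b_13 = 4;  b_14 = 11;  b_15 = 12
  b_16 = 8;  b_17 = 1;  b_18 = 0;  b_19 = 8;  b_20 = 6;  b_21 = 3
  b_22 = 1;  b_23 = 9;  b_24 = 1;  b_25 = 7;  b_26 = 0;  b_27 = 10
  b_28 = 9;  b_29 = 2;  b_30 = 3;  b_31 = 7;  b_32 = 10;  b_33 = 3
  b_34 = 8;  b_35 = 8;  b_36 = 12;  b_37 = 6;  b_38 = 5;  b_39 = 8
  b_40 = 12;  b_41 = 12;  b_42 = 11;  b_43 = 2;  b_44 = 8;  b_45 = 8
  b_46 = 1;  b_47 = 8;  b_48 = 3;  b_49 = 11;  b_50 = 2;  b_51 = 0
  b_52 = 0;  b_53 = 9;  b_54 = 9;  b_55 = 4;  b_56 = 7;  b_57 = 7
  b_58 = 11;  b_59 = 9;  b_60 = 12;  b_61 = 11;  b_62 = 8;  b_63 = 1
  b_64 = 2;  b_65 = 10;  b_66 = 4;  b_67 = 6;  b_68 = 4;  b_69 = 10
  b_70 = 3;  b_71 = 1;  b_72 = 1;  b_73 = 6;  b_74 = 2;  b_75 = 1
  b_76 = 11;  b_77 = 5;  b_78 = 7;  b_79 = 1;  b_80 = 3;  b_81 = 0
  b_82 = 5;  b_83 = 12;  b_84 = 2;  b_85 = 7;  b_86 = 5;  b_87 = 0
  b_88 = 2;  b_89 = 5;  b_90 = 1;  b_91 = 0;  b_92 = 1;  b_93 = 12
  b_94 = 10;  b_95 = 10;  b_96 = 5;  b_97 = 4;  b_98 = 0;  b_99 = 8
  b_100 = 0;  b_101 = 10;  b_102 = 7;  b_103 = 0;  b_104 = 5;  b_105 = 4
  b_106 = 7;  b_107 = 2;  b_108 = 6;  b_109 = 1;  b_110 = 11;  b_111 = 10
  b_112 = 12;  b_113 = 9;  b_114 = 4;  b_115 = 1;  b_116 = 1;  b_117 = 4
  b_118 = 0;  b_119 = 3;  b_120 = 8;  b_121 = 2;  b_122 = 6;  b_123 = 12
  b_124 = 9;  b_125 = 12;  b_126 = 9;  b_127 = 6;  b_128 = 3;  b_129 = 12
b_130 = 10·12 + 2·3 + 3·6 + 5·9 = 7
b_131 = 10·7 + 2·12 + 3·3 + 5·6 = 3

3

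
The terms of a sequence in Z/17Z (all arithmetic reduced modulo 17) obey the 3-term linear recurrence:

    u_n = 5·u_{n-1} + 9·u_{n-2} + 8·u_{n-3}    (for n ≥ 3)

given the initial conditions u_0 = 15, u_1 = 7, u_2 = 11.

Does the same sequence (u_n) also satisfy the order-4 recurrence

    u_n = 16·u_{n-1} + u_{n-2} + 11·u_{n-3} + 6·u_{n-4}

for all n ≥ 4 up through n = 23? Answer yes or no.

Terms u_0..u_23: 15, 7, 11, 0, 2, 13, 15, 4, 4, 6, 13, 15, 2, 11, 6, 9, 0, 10, 3, 3, 3, 15, 7, 7
n=4: candidate gives 8, actual u_4 = 2 ✗

no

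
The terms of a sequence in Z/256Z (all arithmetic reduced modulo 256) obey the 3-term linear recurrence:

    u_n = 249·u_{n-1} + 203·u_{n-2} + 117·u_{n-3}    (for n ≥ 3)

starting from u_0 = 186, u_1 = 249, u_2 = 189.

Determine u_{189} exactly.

13

u_3 = 249·189 + 203·249 + 117·186 = 74
u_4 = 249·74 + 203·189 + 117·249 = 166
u_5 = 249·166 + 203·74 + 117·189 = 133
u_6 = 249·133 + 203·166 + 117·74 = 209
u_7 = 249·209 + 203·133 + 117·166 = 158
u_8 = 249·158 + 203·209 + 117·133 = 50
Continuing the recurrence:
  u_9 = 113;  u_10 = 197;  u_11 = 18;  u_12 = 94;  u_13 = 189;  u_14 = 153
  u_15 = 166;  u_16 = 42;  u_17 = 105;  u_18 = 77;  u_19 = 90;  u_20 = 150
  u_21 = 117;  u_22 = 225;  u_23 = 46;  u_24 = 162;  u_25 = 225;  u_26 = 85
  u_27 = 34;  u_28 = 78;  u_29 = 173;  u_30 = 169;  u_31 = 54;  u_32 = 154
  u_33 = 217;  u_34 = 221;  u_35 = 106;  u_36 = 134;  u_37 = 101;  u_38 = 241
  u_39 = 190;  u_40 = 18;  u_41 = 81;  u_42 = 229;  u_43 = 50;  u_44 = 62
  u_45 = 157;  u_46 = 185;  u_47 = 198;  u_48 = 10;  u_49 = 73;  u_50 = 109
  u_51 = 122;  u_52 = 118;  u_53 = 85;  u_54 = 1;  u_55 = 78;  u_56 = 130
  u_57 = 193;  u_58 = 117;  u_59 = 66;  u_60 = 46;  u_61 = 141;  u_62 = 201
  u_63 = 86;  u_64 = 122;  u_65 = 185;  u_66 = 253;  u_67 = 138;  u_68 = 102
  u_69 = 69;  u_70 = 17;  u_71 = 222;  u_72 = 242;  u_73 = 49;  u_74 = 5
  u_75 = 82;  u_76 = 30;  u_77 = 125;  u_78 = 217;  u_79 = 230;  u_80 = 234
  u_81 = 41;  u_82 = 141;  u_83 = 154;  u_84 = 86;  u_85 = 53;  u_86 = 33
  u_87 = 110;  u_88 = 98;  u_89 = 161;  u_90 = 149;  u_91 = 98;  u_92 = 14
  u_93 = 109;  u_94 = 233;  u_95 = 118;  u_96 = 90;  u_97 = 153;  u_98 = 29
  u_99 = 170;  u_100 = 70;  u_101 = 37;  u_102 = 49;  u_103 = 254;  u_104 = 210
  u_105 = 17;  u_106 = 37;  u_107 = 114;  u_108 = 254;  u_109 = 93;  u_110 = 249
  u_111 = 6;  u_112 = 202;  u_113 = 9;  u_114 = 173;  u_115 = 186;  u_116 = 54
  u_117 = 21;  u_118 = 65;  u_119 = 142;  u_120 = 66;  u_121 = 129;  u_122 = 181
  u_123 = 130;  u_124 = 238;  u_125 = 77;  u_126 = 9;  u_127 = 150;  u_128 = 58
  u_129 = 121;  u_130 = 61;  u_131 = 202;  u_132 = 38;  u_133 = 5;  u_134 = 81
  u_135 = 30;  u_136 = 178;  u_137 = 241;  u_138 = 69;  u_139 = 146;  u_140 = 222
  u_141 = 61;  u_142 = 25;  u_143 = 38;  u_144 = 170;  u_145 = 233;  u_146 = 205
  u_147 = 218;  u_148 = 22;  u_149 = 245;  u_150 = 97;  u_151 = 174;  u_152 = 34
  u_153 = 97;  u_154 = 213;  u_155 = 162;  u_156 = 206;  u_157 = 45;  u_158 = 41
  u_159 = 182;  u_160 = 26;  u_161 = 89;  u_162 = 93;  u_163 = 234;  u_164 = 6
  u_165 = 229;  u_166 = 113;  u_167 = 62;  u_168 = 146;  u_169 = 209;  u_170 = 101
  u_171 = 178;  u_172 = 190;  u_173 = 29;  u_174 = 57;  u_175 = 70;  u_176 = 138
  u_177 = 201;  u_178 = 237;  u_179 = 250;  u_180 = 246;  u_181 = 213;  u_182 = 129
  u_183 = 206;  u_184 = 2;  u_185 = 65;  u_186 = 245;  u_187 = 194
u_188 = 249·194 + 203·245 + 117·65 = 174
u_189 = 249·174 + 203·194 + 117·245 = 13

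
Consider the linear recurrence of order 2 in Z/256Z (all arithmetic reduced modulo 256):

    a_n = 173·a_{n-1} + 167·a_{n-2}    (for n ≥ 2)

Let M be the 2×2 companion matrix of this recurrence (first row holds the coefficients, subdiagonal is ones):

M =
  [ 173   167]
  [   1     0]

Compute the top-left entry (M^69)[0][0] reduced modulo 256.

227

(M^69)[0][0] is the top entry after applying M 69 times to the unit state (1, 0). Equivalently it is h_{70} for the auxiliary sequence (h_n) obeying the same recurrence with h_1 = 1 and h_i = 0 for 0 ≤ i < 1:
h_2 = 173·1 + 167·0 = 173
h_3 = 173·173 + 167·1 = 144
h_4 = 173·144 + 167·173 = 43
h_5 = 173·43 + 167·144 = 255
h_6 = 173·255 + 167·43 = 96
h_7 = 173·96 + 167·255 = 57
h_8 = 173·57 + 167·96 = 37
h_9 = 173·37 + 167·57 = 48
h_10 = 173·48 + 167·37 = 147
h_11 = 173·147 + 167·48 = 167
h_12 = 173·167 + 167·147 = 192
h_13 = 173·192 + 167·167 = 177
h_14 = 173·177 + 167·192 = 221
h_15 = 173·221 + 167·177 = 208
h_16 = 173·208 + 167·221 = 187
h_17 = 173·187 + 167·208 = 15
h_18 = 173·15 + 167·187 = 32
h_19 = 173·32 + 167·15 = 105
h_20 = 173·105 + 167·32 = 213
h_21 = 173·213 + 167·105 = 112
h_22 = 173·112 + 167·213 = 163
h_23 = 173·163 + 167·112 = 55
h_24 = 173·55 + 167·163 = 128
h_25 = 173·128 + 167·55 = 97
h_26 = 173·97 + 167·128 = 13
h_27 = 173·13 + 167·97 = 16
h_28 = 173·16 + 167·13 = 75
h_29 = 173·75 + 167·16 = 31
h_30 = 173·31 + 167·75 = 224
h_31 = 173·224 + 167·31 = 153
h_32 = 173·153 + 167·224 = 133
h_33 = 173·133 + 167·153 = 176
h_34 = 173·176 + 167·133 = 179
h_35 = 173·179 + 167·176 = 199
h_36 = 173·199 + 167·179 = 64
h_37 = 173·64 + 167·199 = 17
h_38 = 173·17 + 167·64 = 61
h_39 = 173·61 + 167·17 = 80
h_40 = 173·80 + 167·61 = 219
h_41 = 173·219 + 167·80 = 47
h_42 = 173·47 + 167·219 = 160
h_43 = 173·160 + 167·47 = 201
h_44 = 173·201 + 167·160 = 53
h_45 = 173·53 + 167·201 = 240
h_46 = 173·240 + 167·53 = 195
h_47 = 173·195 + 167·240 = 87
h_48 = 173·87 + 167·195 = 0
h_49 = 173·0 + 167·87 = 193
h_50 = 173·193 + 167·0 = 109
h_51 = 173·109 + 167·193 = 144
h_52 = 173·144 + 167·109 = 107
h_53 = 173·107 + 167·144 = 63
h_54 = 173·63 + 167·107 = 96
h_55 = 173·96 + 167·63 = 249
h_56 = 173·249 + 167·96 = 229
h_57 = 173·229 + 167·249 = 48
h_58 = 173·48 + 167·229 = 211
h_59 = 173·211 + 167·48 = 231
h_60 = 173·231 + 167·211 = 192
h_61 = 173·192 + 167·231 = 113
h_62 = 173·113 + 167·192 = 157
h_63 = 173·157 + 167·113 = 208
h_64 = 173·208 + 167·157 = 251
h_65 = 173·251 + 167·208 = 79
h_66 = 173·79 + 167·251 = 32
h_67 = 173·32 + 167·79 = 41
h_68 = 173·41 + 167·32 = 149
h_69 = 173·149 + 167·41 = 112
h_70 = 173·112 + 167·149 = 227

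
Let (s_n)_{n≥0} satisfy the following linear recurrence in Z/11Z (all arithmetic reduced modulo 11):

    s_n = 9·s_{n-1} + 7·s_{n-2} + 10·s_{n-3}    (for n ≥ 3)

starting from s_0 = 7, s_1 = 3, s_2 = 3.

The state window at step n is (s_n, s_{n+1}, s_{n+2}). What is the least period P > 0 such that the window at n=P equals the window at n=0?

266

n=0: window = (7, 3, 3)
n=1: window = (3, 3, 8)
n=2: window = (3, 8, 2)
n=3: window = (8, 2, 5)
n=4: window = (2, 5, 7)
n=5: window = (5, 7, 8)
n=6: window = (7, 8, 6)
n=7: window = (8, 6, 4)
n=8: window = (6, 4, 4)
n=9: window = (4, 4, 3)
n=10: window = (4, 3, 7)
n=11: window = (3, 7, 3)
n=12: window = (7, 3, 7)
n=13: window = (3, 7, 0)
n=14: window = (7, 0, 2)
n=15: window = (0, 2, 0)
n=16: window = (2, 0, 3)
n=17: window = (0, 3, 3)
n=18: window = (3, 3, 4)
n=19: window = (3, 4, 10)
n=20: window = (4, 10, 5)
n=21: window = (10, 5, 1)
n=22: window = (5, 1, 1)
n=23: window = (1, 1, 0)
n=24: window = (1, 0, 6)
n=25: window = (0, 6, 9)
n=26: window = (6, 9, 2)
n=27: window = (9, 2, 9)
n=28: window = (2, 9, 9)
n=29: window = (9, 9, 10)
n=30: window = (9, 10, 1)
n=31: window = (10, 1, 4)
n=32: window = (1, 4, 0)
n=33: window = (4, 0, 5)
n=34: window = (0, 5, 8)
n=35: window = (5, 8, 8)
n=36: window = (8, 8, 2)
n=37: window = (8, 2, 0)
n=38: window = (2, 0, 6)
n=39: window = (0, 6, 8)
n=40: window = (6, 8, 4)
…
n=264: window = (10, 7, 7)
n=265: window = (7, 7, 3)
n=266: window = (7, 3, 3)
window at n=266 equals window at n=0 → period = 266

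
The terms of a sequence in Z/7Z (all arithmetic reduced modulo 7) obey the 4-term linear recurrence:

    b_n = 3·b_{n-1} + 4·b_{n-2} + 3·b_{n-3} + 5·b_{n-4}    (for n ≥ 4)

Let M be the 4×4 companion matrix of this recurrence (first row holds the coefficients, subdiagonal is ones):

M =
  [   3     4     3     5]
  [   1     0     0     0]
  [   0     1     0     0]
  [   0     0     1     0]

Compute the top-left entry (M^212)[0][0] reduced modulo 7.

(M^212)[0][0] is the top entry after applying M 212 times to the unit state (1, 0, 0, 0). Equivalently it is h_{215} for the auxiliary sequence (h_n) obeying the same recurrence with h_3 = 1 and h_i = 0 for 0 ≤ i < 3:
h_4 = 3·1 + 4·0 + 3·0 + 5·0 = 3
h_5 = 3·3 + 4·1 + 3·0 + 5·0 = 6
h_6 = 3·6 + 4·3 + 3·1 + 5·0 = 5
h_7 = 3·5 + 4·6 + 3·3 + 5·1 = 4
h_8 = 3·4 + 4·5 + 3·6 + 5·3 = 2
h_9 = 3·2 + 4·4 + 3·5 + 5·6 = 4
h_10 = 3·4 + 4·2 + 3·4 + 5·5 = 1
h_11 = 3·1 + 4·4 + 3·2 + 5·4 = 3
h_12 = 3·3 + 4·1 + 3·4 + 5·2 = 0
h_13 = 3·0 + 4·3 + 3·1 + 5·4 = 0
h_14 = 3·0 + 4·0 + 3·3 + 5·1 = 0
h_15 = 3·0 + 4·0 + 3·0 + 5·3 = 1
(h_12, h_13, h_14, h_15) = (0, 0, 0, 1) = (h_0, h_1, h_2, h_3), so the sequence has period 12.
215 ≡ 11 (mod 12), hence h_215 = h_11 = 3.

3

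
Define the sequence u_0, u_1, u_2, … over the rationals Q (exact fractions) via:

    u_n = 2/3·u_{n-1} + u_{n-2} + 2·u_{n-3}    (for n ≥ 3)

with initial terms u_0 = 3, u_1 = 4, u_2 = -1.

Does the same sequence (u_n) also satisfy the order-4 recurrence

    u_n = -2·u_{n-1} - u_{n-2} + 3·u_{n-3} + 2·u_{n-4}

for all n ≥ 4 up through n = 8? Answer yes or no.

no

Terms u_0..u_8: 3, 4, -1, 28/3, 119/9, 436/27, 3455/81, 17260/243, 89159/729
n=4: candidate gives 1/3, actual u_4 = 119/9 ✗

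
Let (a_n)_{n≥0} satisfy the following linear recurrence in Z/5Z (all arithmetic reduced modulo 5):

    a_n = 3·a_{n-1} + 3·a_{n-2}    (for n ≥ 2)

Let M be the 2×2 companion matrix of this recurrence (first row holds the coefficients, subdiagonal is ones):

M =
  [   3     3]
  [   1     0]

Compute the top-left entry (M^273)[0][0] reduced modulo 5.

3

(M^273)[0][0] is the top entry after applying M 273 times to the unit state (1, 0). Equivalently it is h_{274} for the auxiliary sequence (h_n) obeying the same recurrence with h_1 = 1 and h_i = 0 for 0 ≤ i < 1:
h_2 = 3·1 + 3·0 = 3
h_3 = 3·3 + 3·1 = 2
h_4 = 3·2 + 3·3 = 0
h_5 = 3·0 + 3·2 = 1
(h_4, h_5) = (0, 1) = (h_0, h_1), so the sequence has period 4.
274 ≡ 2 (mod 4), hence h_274 = h_2 = 3.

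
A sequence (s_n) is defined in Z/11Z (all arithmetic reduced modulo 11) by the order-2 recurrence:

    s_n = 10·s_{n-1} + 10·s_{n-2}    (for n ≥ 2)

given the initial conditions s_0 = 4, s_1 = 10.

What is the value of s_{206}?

8

s_2 = 10·10 + 10·4 = 8
s_3 = 10·8 + 10·10 = 4
s_4 = 10·4 + 10·8 = 10
(s_3, s_4) = (4, 10) = (s_0, s_1), so the sequence has period 3.
206 ≡ 2 (mod 3), hence s_206 = s_2 = 8.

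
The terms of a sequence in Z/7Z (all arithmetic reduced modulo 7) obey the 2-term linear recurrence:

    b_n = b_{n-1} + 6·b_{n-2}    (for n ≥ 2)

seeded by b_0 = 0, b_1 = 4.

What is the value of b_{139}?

b_2 = 1·4 + 6·0 = 4
b_3 = 1·4 + 6·4 = 0
b_4 = 1·0 + 6·4 = 3
b_5 = 1·3 + 6·0 = 3
b_6 = 1·3 + 6·3 = 0
b_7 = 1·0 + 6·3 = 4
(b_6, b_7) = (0, 4) = (b_0, b_1), so the sequence has period 6.
139 ≡ 1 (mod 6), hence b_139 = b_1 = 4.

4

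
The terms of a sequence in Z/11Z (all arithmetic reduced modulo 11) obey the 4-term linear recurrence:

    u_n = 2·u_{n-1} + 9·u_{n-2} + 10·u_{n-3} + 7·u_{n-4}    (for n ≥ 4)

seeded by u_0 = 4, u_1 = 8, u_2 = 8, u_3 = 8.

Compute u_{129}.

8

u_4 = 2·8 + 9·8 + 10·8 + 7·4 = 9
u_5 = 2·9 + 9·8 + 10·8 + 7·8 = 6
u_6 = 2·6 + 9·9 + 10·8 + 7·8 = 9
u_7 = 2·9 + 9·6 + 10·9 + 7·8 = 9
u_8 = 2·9 + 9·9 + 10·6 + 7·9 = 2
u_9 = 2·2 + 9·9 + 10·9 + 7·6 = 8
u_10 = 2·8 + 9·2 + 10·9 + 7·9 = 0
u_11 = 2·0 + 9·8 + 10·2 + 7·9 = 1
u_12 = 2·1 + 9·0 + 10·8 + 7·2 = 8
u_13 = 2·8 + 9·1 + 10·0 + 7·8 = 4
u_14 = 2·4 + 9·8 + 10·1 + 7·0 = 2
u_15 = 2·2 + 9·4 + 10·8 + 7·1 = 6
u_16 = 2·6 + 9·2 + 10·4 + 7·8 = 5
u_17 = 2·5 + 9·6 + 10·2 + 7·4 = 2
u_18 = 2·2 + 9·5 + 10·6 + 7·2 = 2
u_19 = 2·2 + 9·2 + 10·5 + 7·6 = 4
u_20 = 2·4 + 9·2 + 10·2 + 7·5 = 4
u_21 = 2·4 + 9·4 + 10·2 + 7·2 = 1
u_22 = 2·1 + 9·4 + 10·4 + 7·2 = 4
u_23 = 2·4 + 9·1 + 10·4 + 7·4 = 8
u_24 = 2·8 + 9·4 + 10·1 + 7·4 = 2
u_25 = 2·2 + 9·8 + 10·4 + 7·1 = 2
u_26 = 2·2 + 9·2 + 10·8 + 7·4 = 9
u_27 = 2·9 + 9·2 + 10·2 + 7·8 = 2
u_28 = 2·2 + 9·9 + 10·2 + 7·2 = 9
u_29 = 2·9 + 9·2 + 10·9 + 7·2 = 8
u_30 = 2·8 + 9·9 + 10·2 + 7·9 = 4
u_31 = 2·4 + 9·8 + 10·9 + 7·2 = 8
u_32 = 2·8 + 9·4 + 10·8 + 7·9 = 8
u_33 = 2·8 + 9·8 + 10·4 + 7·8 = 8
(u_30, u_31, u_32, u_33) = (4, 8, 8, 8) = (u_0, u_1, u_2, u_3), so the sequence has period 30.
129 ≡ 9 (mod 30), hence u_129 = u_9 = 8.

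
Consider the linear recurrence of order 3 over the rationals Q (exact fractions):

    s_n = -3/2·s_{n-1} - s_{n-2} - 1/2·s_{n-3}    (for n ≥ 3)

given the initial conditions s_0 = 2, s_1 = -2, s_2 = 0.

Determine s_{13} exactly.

s_3 = -3/2·0 + -1·-2 + -1/2·2 = 1
s_4 = -3/2·1 + -1·0 + -1/2·-2 = -1/2
s_5 = -3/2·-1/2 + -1·1 + -1/2·0 = -1/4
s_6 = -3/2·-1/4 + -1·-1/2 + -1/2·1 = 3/8
s_7 = -3/2·3/8 + -1·-1/4 + -1/2·-1/2 = -1/16
s_8 = -3/2·-1/16 + -1·3/8 + -1/2·-1/4 = -5/32
s_9 = -3/2·-5/32 + -1·-1/16 + -1/2·3/8 = 7/64
s_10 = -3/2·7/64 + -1·-5/32 + -1/2·-1/16 = 3/128
s_11 = -3/2·3/128 + -1·7/64 + -1/2·-5/32 = -17/256
s_12 = -3/2·-17/256 + -1·3/128 + -1/2·7/64 = 11/512
s_13 = -3/2·11/512 + -1·-17/256 + -1/2·3/128 = 23/1024

23/1024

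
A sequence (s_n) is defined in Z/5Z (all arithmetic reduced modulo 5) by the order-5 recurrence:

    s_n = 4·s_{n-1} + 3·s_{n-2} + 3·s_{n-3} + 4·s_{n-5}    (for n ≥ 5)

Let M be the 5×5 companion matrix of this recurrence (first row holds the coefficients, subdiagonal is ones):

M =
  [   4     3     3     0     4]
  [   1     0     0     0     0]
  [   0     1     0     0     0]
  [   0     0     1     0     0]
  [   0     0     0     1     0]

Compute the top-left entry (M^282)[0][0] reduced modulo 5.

0

(M^282)[0][0] is the top entry after applying M 282 times to the unit state (1, 0, 0, 0, 0). Equivalently it is h_{286} for the auxiliary sequence (h_n) obeying the same recurrence with h_4 = 1 and h_i = 0 for 0 ≤ i < 4:
h_5 = 4·1 + 3·0 + 3·0 + 0·0 + 4·0 = 4
h_6 = 4·4 + 3·1 + 3·0 + 0·0 + 4·0 = 4
h_7 = 4·4 + 3·4 + 3·1 + 0·0 + 4·0 = 1
h_8 = 4·1 + 3·4 + 3·4 + 0·1 + 4·0 = 3
h_9 = 4·3 + 3·1 + 3·4 + 0·4 + 4·1 = 1
h_10 = 4·1 + 3·3 + 3·1 + 0·4 + 4·4 = 2
Continuing the recurrence:
  h_11 = 1;  h_12 = 2;  h_13 = 4;  h_14 = 4;  h_15 = 2;  h_16 = 1
  h_17 = 0;  h_18 = 0;  h_19 = 4;  h_20 = 4;  h_21 = 2;  h_22 = 2
  h_23 = 1;  h_24 = 2;  h_25 = 3;  h_26 = 4;  h_27 = 4;  h_28 = 1
  h_29 = 1;  h_30 = 1;  h_31 = 1;  h_32 = 1;  h_33 = 4;  h_34 = 1
  h_35 = 3;  h_36 = 1;  h_37 = 0;  h_38 = 3;  h_39 = 4;  h_40 = 2
  h_41 = 3;  h_42 = 0;  h_43 = 2;  h_44 = 3;  h_45 = 1;  h_46 = 1
  h_47 = 1;  h_48 = 3;  h_49 = 0;  h_50 = 1;  h_51 = 2;  h_52 = 0
  h_53 = 1;  h_54 = 0;  h_55 = 2;  h_56 = 4;  h_57 = 2;  h_58 = 0
  h_59 = 3;  h_60 = 1;  h_61 = 4;  h_62 = 1;  h_63 = 4;  h_64 = 3
  h_65 = 1;  h_66 = 1;  h_67 = 0;  h_68 = 2;  h_69 = 3;  h_70 = 2
  h_71 = 2;  h_72 = 3;  h_73 = 2;  h_74 = 0;  h_75 = 3;  h_76 = 1
  h_77 = 0;  h_78 = 0;  h_79 = 3;  h_80 = 4;  h_81 = 4;  h_82 = 2
  h_83 = 2;  h_84 = 3;  h_85 = 0;  h_86 = 1;  h_87 = 1;  h_88 = 0
  h_89 = 3;  h_90 = 0;  h_91 = 3;  h_92 = 0;  h_93 = 4;  h_94 = 2
  h_95 = 0;  h_96 = 0;  h_97 = 1;  h_98 = 0;  h_99 = 1;  h_100 = 2
  h_101 = 1;  h_102 = 2;  h_103 = 2;  h_104 = 1;  h_105 = 4;  h_106 = 4
  h_107 = 4;  h_108 = 3;  h_109 = 0;  h_110 = 2;  h_111 = 3;  h_112 = 4
  h_113 = 3;  h_114 = 3;  h_115 = 1;  h_116 = 4;  h_117 = 4;  h_118 = 3
  h_119 = 3;  h_120 = 2;  h_121 = 2;  h_122 = 4;  h_123 = 0;  h_124 = 0
  h_125 = 0;  h_126 = 3;  h_127 = 3;  h_128 = 1;  h_129 = 2;  h_130 = 0
  h_131 = 1;  h_132 = 2;  h_133 = 0;  h_134 = 2;  h_135 = 4;  h_136 = 1
  h_137 = 0;  h_138 = 0;  h_139 = 1;  h_140 = 0;  h_141 = 2;  h_142 = 1
  h_143 = 0;  h_144 = 3;  h_145 = 0;  h_146 = 2;  h_147 = 1;  h_148 = 0
  h_149 = 1;  h_150 = 2;  h_151 = 4;  h_152 = 4;  h_153 = 4;  h_154 = 4
  h_155 = 3;  h_156 = 2;  h_157 = 0;  h_158 = 1;  h_159 = 1;  h_160 = 4
  h_161 = 0;  h_162 = 0;  h_163 = 1;  h_164 = 3;  h_165 = 1;  h_166 = 1
  h_167 = 1;  h_168 = 4;  h_169 = 4;  h_170 = 0;  h_171 = 3;  h_172 = 3
  h_173 = 2;  h_174 = 2;  h_175 = 3;  h_176 = 1;  h_177 = 1;  h_178 = 4
  h_179 = 0;  h_180 = 2;  h_181 = 4;  h_182 = 1;  h_183 = 3;  h_184 = 2
  h_185 = 3;  h_186 = 3;  h_187 = 1;  h_188 = 4;  h_189 = 1;  h_190 = 1
  h_191 = 1;  h_192 = 4;  h_193 = 3;  h_194 = 1;  h_195 = 4;  h_196 = 2
  h_197 = 4;  h_198 = 1;  h_199 = 1;  h_200 = 0;  h_201 = 4;  h_202 = 0
  h_203 = 1;  h_204 = 0;  h_205 = 3;  h_206 = 1;  h_207 = 3;  h_208 = 3
  h_209 = 4;  h_210 = 1;  h_211 = 4;  h_212 = 3;  h_213 = 4;  h_214 = 3
  h_215 = 2;  h_216 = 0;  h_217 = 2;  h_218 = 0;  h_219 = 3;  h_220 = 1
  h_221 = 3;  h_222 = 2;  h_223 = 0;  h_224 = 2;  h_225 = 3;  h_226 = 0
  h_227 = 3;  h_228 = 1;  h_229 = 1;  h_230 = 3;  h_231 = 3;  h_232 = 1
  h_233 = 1;  h_234 = 0;  h_235 = 3;  h_236 = 2;  h_237 = 1;  h_238 = 3
  h_239 = 1;  h_240 = 3;  h_241 = 2;  h_242 = 4;  h_243 = 3;  h_244 = 4
  h_245 = 4;  h_246 = 0;  h_247 = 0;  h_248 = 4;  h_249 = 2;  h_250 = 1
  h_251 = 2;  h_252 = 2;  h_253 = 3;  h_254 = 2;  h_255 = 2;  h_256 = 1
  h_257 = 4;  h_258 = 2;  h_259 = 1;  h_260 = 0;  h_261 = 3;  h_262 = 1
  h_263 = 1;  h_264 = 0;  h_265 = 1;  h_266 = 4;  h_267 = 3;  h_268 = 1
  h_269 = 0;  h_270 = 1;  h_271 = 3;  h_272 = 2;  h_273 = 4;  h_274 = 1
  h_275 = 1;  h_276 = 1;  h_277 = 3;  h_278 = 4;  h_279 = 2;  h_280 = 3
  h_281 = 4;  h_282 = 3;  h_283 = 4;  h_284 = 0
h_285 = 4·0 + 3·4 + 3·3 + 0·4 + 4·3 = 3
h_286 = 4·3 + 3·0 + 3·4 + 0·3 + 4·4 = 0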